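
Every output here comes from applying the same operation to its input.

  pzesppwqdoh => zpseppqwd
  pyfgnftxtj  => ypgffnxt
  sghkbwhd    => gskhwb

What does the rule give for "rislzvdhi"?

irlsvzd

Each output is the input with this applied: delete the last 2 characters, then swap each adjacent pair of characters (1↔2, 3↔4, ...).
On "rislzvdhi": the first step gives "rislzvd", and the second then gives "irlsvzd".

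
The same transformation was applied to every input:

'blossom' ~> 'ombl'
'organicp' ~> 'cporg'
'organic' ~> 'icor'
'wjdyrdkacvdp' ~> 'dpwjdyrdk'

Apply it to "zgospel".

Each output is the input with this applied: move the last 2 characters to the front (rotate right by 2), then delete the last 3 characters.
Working it through for "zgospel": intermediate "elzgosp", final "elzg".

elzg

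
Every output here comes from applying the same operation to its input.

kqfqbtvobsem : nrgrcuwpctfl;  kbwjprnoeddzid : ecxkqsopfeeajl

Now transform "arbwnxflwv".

wscxoygmxb

Each output is the input with this applied: swap the first and last characters, then shift every letter 1 place forward in the alphabet (wrapping around).
On "arbwnxflwv": the first step gives "vrbwnxflwa", and the second then gives "wscxoygmxb".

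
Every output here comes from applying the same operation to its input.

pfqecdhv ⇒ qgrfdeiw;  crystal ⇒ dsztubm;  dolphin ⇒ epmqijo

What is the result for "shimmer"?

Rule — shift every letter 1 place forward in the alphabet (wrapping around).
Doing the same to "shimmer": "tijnnfs".

tijnnfs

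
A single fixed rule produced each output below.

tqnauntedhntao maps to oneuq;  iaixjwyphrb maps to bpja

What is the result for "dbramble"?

emb

Each output is the input with this applied: reverse the string, then keep one character in every 3, starting at position 1 (positions 1st, 4th, 7th, ...).
For "dbramble", step one produces "elbmarbd"; step two turns that into "emb".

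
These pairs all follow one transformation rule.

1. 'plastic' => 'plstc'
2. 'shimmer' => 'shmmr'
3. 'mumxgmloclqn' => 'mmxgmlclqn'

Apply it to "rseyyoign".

rsyygn

In each case the input is transformed by: remove every vowel.
Applying that to "rseyyoign" gives "rsyygn".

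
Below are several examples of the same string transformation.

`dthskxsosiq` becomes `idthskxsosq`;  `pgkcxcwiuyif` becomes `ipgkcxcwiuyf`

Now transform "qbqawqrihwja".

Rule — move the last character to the front, then swap the first and last characters.
For "qbqawqrihwja", step one produces "aqbqawqrihwj"; step two turns that into "jqbqawqrihwa".

jqbqawqrihwa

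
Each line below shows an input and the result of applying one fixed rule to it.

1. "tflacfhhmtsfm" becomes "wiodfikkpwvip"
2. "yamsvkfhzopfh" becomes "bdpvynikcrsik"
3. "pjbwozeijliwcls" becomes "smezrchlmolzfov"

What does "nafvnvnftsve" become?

What's happening: shift every letter 3 places forward in the alphabet (wrapping around).
So "nafvnvnftsve" becomes "qdiyqyqiwvyh".

qdiyqyqiwvyh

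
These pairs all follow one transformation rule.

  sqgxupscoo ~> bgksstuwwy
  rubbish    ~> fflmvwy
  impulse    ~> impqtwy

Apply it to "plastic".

Each output is the input with this applied: shift every letter 4 places forward in the alphabet (wrapping around), then sort the characters into alphabetical order.
Starting from "plastic": after the first operation, "tpewxmg"; after the second, "egmptwx".

egmptwx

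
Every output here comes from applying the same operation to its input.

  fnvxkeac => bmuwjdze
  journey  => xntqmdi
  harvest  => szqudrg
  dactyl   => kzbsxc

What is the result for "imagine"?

dlzfhmh

Rule — shift every letter 1 place backward in the alphabet (wrapping around), then swap the first and last characters.
On "imagine": the first step gives "hlzfhmd", and the second then gives "dlzfhmh".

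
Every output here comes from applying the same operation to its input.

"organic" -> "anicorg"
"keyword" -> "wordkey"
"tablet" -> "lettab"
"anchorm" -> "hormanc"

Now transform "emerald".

raldeme

Each output is the input with this applied: move the first 3 characters to the end (rotate left by 3).
Applying that to "emerald" gives "raldeme".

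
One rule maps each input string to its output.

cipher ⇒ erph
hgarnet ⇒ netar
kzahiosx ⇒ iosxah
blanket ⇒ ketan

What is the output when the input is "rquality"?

The rule is to delete the first 2 characters, then move the first 2 characters to the end (rotate left by 2).
For "rquality" the result is "lityua".

lityua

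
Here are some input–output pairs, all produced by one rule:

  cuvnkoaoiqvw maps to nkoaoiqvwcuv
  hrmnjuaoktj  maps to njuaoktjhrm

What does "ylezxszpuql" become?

The pattern: move the first 3 characters to the end (rotate left by 3).
So "ylezxszpuql" becomes "zxszpuqlyle".

zxszpuqlyle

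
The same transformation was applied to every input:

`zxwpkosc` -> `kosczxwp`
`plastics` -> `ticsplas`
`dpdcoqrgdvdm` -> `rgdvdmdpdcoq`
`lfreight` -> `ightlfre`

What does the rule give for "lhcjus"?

The rule is to swap the front and back halves of the string.
"lhcjus" → "juslhc".

juslhc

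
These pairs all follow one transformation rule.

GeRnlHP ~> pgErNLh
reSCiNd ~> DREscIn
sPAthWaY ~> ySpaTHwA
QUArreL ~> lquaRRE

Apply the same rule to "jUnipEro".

The rule is to move the last character to the front, then flip the case of every letter.
Starting from "jUnipEro": after the first operation, "ojUnipEr"; after the second, "OJuNIPeR".

OJuNIPeR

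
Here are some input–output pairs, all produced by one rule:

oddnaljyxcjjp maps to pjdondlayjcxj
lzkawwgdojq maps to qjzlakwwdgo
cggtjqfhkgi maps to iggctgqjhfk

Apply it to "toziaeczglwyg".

gyotizeazclgw

Each output is the input with this applied: move the last 2 characters to the front (rotate right by 2), then swap each adjacent pair of characters (1↔2, 3↔4, ...).
So "toziaeczglwyg" becomes "gyotizeazclgw".
(Check on "oddnaljyxcjjp": → "jpoddnaljyxcj" → "pjdondlayjcxj" ✓)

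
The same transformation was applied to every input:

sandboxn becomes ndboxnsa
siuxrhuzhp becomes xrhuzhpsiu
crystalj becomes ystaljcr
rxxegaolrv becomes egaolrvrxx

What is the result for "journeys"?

Looking at the pairs, the operation is to swap the front and back halves of the string, then move the last 2 characters to the front (rotate right by 2).
Starting from "journeys": after the first operation, "neysjour"; after the second, "urneysjo".

urneysjo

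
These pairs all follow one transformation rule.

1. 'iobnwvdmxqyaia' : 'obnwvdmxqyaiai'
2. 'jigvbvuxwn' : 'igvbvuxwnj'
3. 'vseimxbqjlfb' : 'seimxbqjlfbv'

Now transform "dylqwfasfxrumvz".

ylqwfasfxrumvzd

Each output is the input with this applied: move the first character to the end.
"dylqwfasfxrumvz" → "ylqwfasfxrumvzd".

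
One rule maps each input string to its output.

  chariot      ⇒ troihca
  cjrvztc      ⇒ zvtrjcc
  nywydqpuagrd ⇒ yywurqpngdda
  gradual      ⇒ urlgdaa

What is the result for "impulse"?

uspmlie

Each output is the input with this applied: sort the characters into reverse alphabetical order.
Applying that to "impulse" gives "uspmlie".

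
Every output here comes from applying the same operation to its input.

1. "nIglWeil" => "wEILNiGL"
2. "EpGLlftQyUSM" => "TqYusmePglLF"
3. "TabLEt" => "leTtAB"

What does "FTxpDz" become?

PdZftX

In each case the input is transformed by: swap the front and back halves of the string, then flip the case of every letter.
"FTxpDz" → "pDzFTx" → "PdZftX".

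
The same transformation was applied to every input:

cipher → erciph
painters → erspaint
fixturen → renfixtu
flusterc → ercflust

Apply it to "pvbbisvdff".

In each case the input is transformed by: move the first character to the end, then swap the front and back halves of the string.
Applying both steps to "pvbbisvdff": "vbbisvdffp", then "vdffpvbbis".
(Check on "painters": → "aintersp" → "erspaint" ✓)

vdffpvbbis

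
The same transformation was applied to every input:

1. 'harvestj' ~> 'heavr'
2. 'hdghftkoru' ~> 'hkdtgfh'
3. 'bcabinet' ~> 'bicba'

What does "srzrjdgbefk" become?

The rule is to delete the last 3 characters, then take characters alternately from the front and the back (1st, last, 2nd, 2nd-last, ...).
So "srzrjdgbefk" becomes "sbrgzdrj".
(Check on "bcabinet": → "bcabi" → "bicba" ✓)

sbrgzdrj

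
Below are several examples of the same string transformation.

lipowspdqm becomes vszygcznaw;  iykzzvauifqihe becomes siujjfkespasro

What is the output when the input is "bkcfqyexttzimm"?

lumpaiohddjsww

The pattern: shift every letter 10 places forward in the alphabet (wrapping around).
Applying that to "bkcfqyexttzimm" gives "lumpaiohddjsww".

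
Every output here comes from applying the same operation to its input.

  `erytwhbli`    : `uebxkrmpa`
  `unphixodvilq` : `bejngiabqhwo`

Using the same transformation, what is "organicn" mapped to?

bvghkztg

The rule is to shift every letter 7 places backward in the alphabet (wrapping around), then move the last 3 characters to the front (rotate right by 3).
On "organicn" that produces "bvghkztg".
(Check on "erytwhbli": → "xkrmpaueb" → "uebxkrmpa" ✓)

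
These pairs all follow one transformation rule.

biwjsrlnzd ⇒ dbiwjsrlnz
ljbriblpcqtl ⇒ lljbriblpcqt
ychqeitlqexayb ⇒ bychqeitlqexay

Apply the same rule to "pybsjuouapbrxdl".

lpybsjuouapbrxd

The rule is to move the last character to the front.
Applying that to "pybsjuouapbrxdl" gives "lpybsjuouapbrxd".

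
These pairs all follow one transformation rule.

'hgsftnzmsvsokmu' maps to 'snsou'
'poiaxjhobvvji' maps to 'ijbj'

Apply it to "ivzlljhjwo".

In each case the input is transformed by: keep one character in every 3, starting at position 3 (positions 3rd, 6th, 9th, ...).
Doing the same to "ivzlljhjwo": "zjw".

zjw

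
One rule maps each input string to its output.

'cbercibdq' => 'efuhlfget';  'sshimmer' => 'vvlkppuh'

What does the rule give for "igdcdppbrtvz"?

jlfgsgeswucy

The transformation: swap each adjacent pair of characters (1↔2, 3↔4, ...), then shift every letter 3 places forward in the alphabet (wrapping around).
Working it through for "igdcdppbrtvz": intermediate "gicdpdbptrzv", final "jlfgsgeswucy".
(Check on "sshimmer": → "ssihmmre" → "vvlkppuh" ✓)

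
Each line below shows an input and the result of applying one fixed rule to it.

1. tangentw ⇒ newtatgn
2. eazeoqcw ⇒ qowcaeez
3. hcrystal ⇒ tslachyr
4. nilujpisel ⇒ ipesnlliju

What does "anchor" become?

The transformation: swap the front and back halves of the string, then swap each adjacent pair of characters (1↔2, 3↔4, ...).
For "anchor", step one produces "horanc"; step two turns that into "oharcn".

oharcn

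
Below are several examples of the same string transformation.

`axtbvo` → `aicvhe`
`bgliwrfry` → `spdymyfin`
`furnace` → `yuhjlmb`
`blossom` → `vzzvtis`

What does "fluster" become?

bzalyms

Looking at the pairs, the operation is to shift every letter 7 places forward in the alphabet (wrapping around), then move the first 2 characters to the end (rotate left by 2).
Starting from "fluster": after the first operation, "msbzaly"; after the second, "bzalyms".
(Check on "axtbvo": → "heaicv" → "aicvhe" ✓)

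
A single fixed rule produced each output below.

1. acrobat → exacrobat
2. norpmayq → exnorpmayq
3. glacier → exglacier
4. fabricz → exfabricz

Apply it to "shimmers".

The pattern: prepend "ex".
For "shimmers" the result is "exshimmers".

exshimmers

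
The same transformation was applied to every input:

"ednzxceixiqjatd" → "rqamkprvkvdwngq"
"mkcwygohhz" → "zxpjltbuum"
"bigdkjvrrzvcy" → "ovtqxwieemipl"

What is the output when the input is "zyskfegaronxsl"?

mlfxsrtnebakfy

In each case the input is transformed by: shift every letter 13 places forward in the alphabet (wrapping around) — i.e. ROT13.
Doing the same to "zyskfegaronxsl": "mlfxsrtnebakfy".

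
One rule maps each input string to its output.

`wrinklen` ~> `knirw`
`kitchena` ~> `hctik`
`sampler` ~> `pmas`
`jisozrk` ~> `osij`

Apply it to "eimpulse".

The pattern: delete the last 3 characters, then reverse the string.
Starting from "eimpulse": after the first operation, "eimpu"; after the second, "upmie".
(Check on "kitchena": → "kitch" → "hctik" ✓)

upmie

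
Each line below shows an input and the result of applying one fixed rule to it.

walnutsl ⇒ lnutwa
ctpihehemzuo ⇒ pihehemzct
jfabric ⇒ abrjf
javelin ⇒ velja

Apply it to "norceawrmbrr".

Looking at the pairs, the operation is to delete the last 2 characters, then move the first 2 characters to the end (rotate left by 2).
On "norceawrmbrr": the first step gives "norceawrmb", and the second then gives "rceawrmbno".
(Check on "javelin": → "javel" → "velja" ✓)

rceawrmbno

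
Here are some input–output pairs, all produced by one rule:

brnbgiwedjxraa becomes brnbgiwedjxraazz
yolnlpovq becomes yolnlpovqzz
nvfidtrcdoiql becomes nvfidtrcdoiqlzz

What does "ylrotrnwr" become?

The transformation: append "zz".
So "ylrotrnwr" becomes "ylrotrnwrzz".

ylrotrnwrzz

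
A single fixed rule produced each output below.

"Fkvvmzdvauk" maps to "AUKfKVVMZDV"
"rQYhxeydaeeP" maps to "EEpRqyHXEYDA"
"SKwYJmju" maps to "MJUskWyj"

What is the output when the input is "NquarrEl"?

What's happening: flip the case of every letter, then move the last 3 characters to the front (rotate right by 3).
On "NquarrEl" that produces "ReLnQUAR".

ReLnQUAR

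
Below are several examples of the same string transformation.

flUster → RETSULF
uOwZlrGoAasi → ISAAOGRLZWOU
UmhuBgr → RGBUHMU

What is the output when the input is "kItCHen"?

The rule is to reverse the string, then convert every letter to uppercase.
For "kItCHen", step one produces "neHCtIk"; step two turns that into "NEHCTIK".

NEHCTIK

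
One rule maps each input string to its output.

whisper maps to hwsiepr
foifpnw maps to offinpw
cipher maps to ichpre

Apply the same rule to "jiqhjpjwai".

Looking at the pairs, the operation is to swap each adjacent pair of characters (1↔2, 3↔4, ...).
"jiqhjpjwai" → "ijhqpjwjia".

ijhqpjwjia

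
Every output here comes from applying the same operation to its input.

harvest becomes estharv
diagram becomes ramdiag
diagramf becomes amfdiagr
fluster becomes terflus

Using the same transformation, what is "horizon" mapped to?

zonhori

In each case the input is transformed by: move the last 3 characters to the front (rotate right by 3).
"horizon" → "zonhori".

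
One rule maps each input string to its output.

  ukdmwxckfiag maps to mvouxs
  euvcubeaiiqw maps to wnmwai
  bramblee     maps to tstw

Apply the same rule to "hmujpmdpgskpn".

zmhvycf

The rule is to shift every letter 8 places backward in the alphabet (wrapping around), then keep every other character starting from the first (positions 1st, 3rd, 5th, ...).
Starting from "hmujpmdpgskpn": after the first operation, "zembhevhykchf"; after the second, "zmhvycf".
(Check on "euvcubeaiiqw": → "wmnumtwsaaio" → "wnmwai" ✓)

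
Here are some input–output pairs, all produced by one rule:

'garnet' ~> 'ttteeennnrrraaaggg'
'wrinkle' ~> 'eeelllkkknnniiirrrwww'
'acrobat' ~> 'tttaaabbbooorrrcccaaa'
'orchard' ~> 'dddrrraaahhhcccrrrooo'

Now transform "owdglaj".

The pattern: repeat every character 3 times, then reverse the string.
Starting from "owdglaj": after the first operation, "ooowwwdddggglllaaajjj"; after the second, "jjjaaalllgggdddwwwooo".

jjjaaalllgggdddwwwooo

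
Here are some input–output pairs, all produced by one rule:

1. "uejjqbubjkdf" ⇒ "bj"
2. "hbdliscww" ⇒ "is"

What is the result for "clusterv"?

st

The transformation: move the last 3 characters to the front (rotate right by 3), then keep only the last 2 characters.
"clusterv" → "ervclust" → "st".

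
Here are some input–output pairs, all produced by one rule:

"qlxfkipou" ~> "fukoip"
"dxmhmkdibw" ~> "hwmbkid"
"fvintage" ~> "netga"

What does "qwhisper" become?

irsep

Rule — delete the first 3 characters, then take characters alternately from the front and the back (1st, last, 2nd, 2nd-last, ...).
Starting from "qwhisper": after the first operation, "isper"; after the second, "irsep".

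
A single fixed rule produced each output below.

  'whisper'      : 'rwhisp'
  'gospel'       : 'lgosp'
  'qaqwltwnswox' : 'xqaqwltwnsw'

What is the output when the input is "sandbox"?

What's happening: move the last character to the front, then delete the last character.
So "sandbox" becomes "xsandb".

xsandb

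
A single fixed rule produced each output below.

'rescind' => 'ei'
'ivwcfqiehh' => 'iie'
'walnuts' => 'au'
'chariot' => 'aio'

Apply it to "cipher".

ie

Looking at the pairs, the operation is to keep only the vowels.
On "cipher" that produces "ie".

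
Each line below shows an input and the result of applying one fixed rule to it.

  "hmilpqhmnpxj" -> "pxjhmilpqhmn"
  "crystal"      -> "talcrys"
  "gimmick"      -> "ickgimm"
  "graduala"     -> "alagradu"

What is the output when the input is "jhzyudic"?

dicjhzyu

The rule is to move the last 3 characters to the front (rotate right by 3).
On "jhzyudic" that produces "dicjhzyu".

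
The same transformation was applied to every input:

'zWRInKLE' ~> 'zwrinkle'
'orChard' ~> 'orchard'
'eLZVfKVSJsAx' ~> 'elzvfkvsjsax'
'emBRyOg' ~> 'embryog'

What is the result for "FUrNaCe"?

furnace

The rule is to convert every letter to lowercase.
Doing the same to "FUrNaCe": "furnace".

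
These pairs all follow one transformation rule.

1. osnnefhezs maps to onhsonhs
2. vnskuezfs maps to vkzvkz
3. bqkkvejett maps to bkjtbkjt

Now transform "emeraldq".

erderd

The pattern: keep one character in every 3, starting at position 1 (positions 1st, 4th, 7th, ...), then write the whole string twice.
Applying both steps to "emeraldq": "erd", then "erderd".
(Check on "vnskuezfs": → "vkz" → "vkzvkz" ✓)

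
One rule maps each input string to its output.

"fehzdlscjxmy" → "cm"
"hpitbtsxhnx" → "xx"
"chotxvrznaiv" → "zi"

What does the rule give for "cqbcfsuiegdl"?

id

Looking at the pairs, the operation is to keep one character in every 3, starting at position 2 (positions 2nd, 5th, 8th, ...), then keep only the last 2 characters.
Working it through for "cqbcfsuiegdl": intermediate "qfid", final "id".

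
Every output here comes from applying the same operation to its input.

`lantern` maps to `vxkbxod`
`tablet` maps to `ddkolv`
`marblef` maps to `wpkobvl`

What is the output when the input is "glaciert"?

qdvbkoms

Looking at the pairs, the operation is to shift every letter 10 places forward in the alphabet (wrapping around), then take characters alternately from the front and the back (1st, last, 2nd, 2nd-last, ...).
Applying that to "glaciert" gives "qdvbkoms".
(Check on "marblef": → "wkblvop" → "wpkobvl" ✓)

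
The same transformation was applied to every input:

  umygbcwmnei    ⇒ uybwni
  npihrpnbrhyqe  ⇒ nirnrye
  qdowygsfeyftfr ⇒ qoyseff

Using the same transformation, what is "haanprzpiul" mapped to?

Each output is the input with this applied: keep every other character starting from the first (positions 1st, 3rd, 5th, ...).
Doing the same to "haanprzpiul": "hapzil".

hapzil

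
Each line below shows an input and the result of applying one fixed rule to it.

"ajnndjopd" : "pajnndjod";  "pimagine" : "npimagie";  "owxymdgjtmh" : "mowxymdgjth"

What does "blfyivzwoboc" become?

oblfyivzwobc

Rule — move the last character to the front, then swap the first and last characters.
Applying both steps to "blfyivzwoboc": "cblfyivzwobo", then "oblfyivzwobc".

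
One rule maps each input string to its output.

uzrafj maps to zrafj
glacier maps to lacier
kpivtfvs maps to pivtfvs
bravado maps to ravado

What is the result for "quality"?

Each output is the input with this applied: delete the first character.
For "quality" the result is "uality".

uality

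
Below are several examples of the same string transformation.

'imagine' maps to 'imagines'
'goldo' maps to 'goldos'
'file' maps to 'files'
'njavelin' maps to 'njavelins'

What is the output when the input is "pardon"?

The rule is to append "s".
Doing the same to "pardon": "pardons".

pardons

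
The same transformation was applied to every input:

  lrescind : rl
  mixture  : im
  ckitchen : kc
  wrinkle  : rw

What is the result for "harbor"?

ah

Looking at the pairs, the operation is to reverse the string, then keep only the last 2 characters.
Applying both steps to "harbor": "robrah", then "ah".
(Check on "ckitchen": → "nehctikc" → "kc" ✓)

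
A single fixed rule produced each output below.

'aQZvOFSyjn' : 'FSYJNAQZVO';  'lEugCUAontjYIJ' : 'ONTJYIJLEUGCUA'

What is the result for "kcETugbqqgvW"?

What's happening: swap the front and back halves of the string, then convert every letter to uppercase.
For "kcETugbqqgvW", step one produces "bqqgvWkcETug"; step two turns that into "BQQGVWKCETUG".
(Check on "lEugCUAontjYIJ": → "ontjYIJlEugCUA" → "ONTJYIJLEUGCUA" ✓)

BQQGVWKCETUG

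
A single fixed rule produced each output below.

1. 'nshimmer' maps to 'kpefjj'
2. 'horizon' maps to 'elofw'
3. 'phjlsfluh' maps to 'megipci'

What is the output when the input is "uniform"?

Looking at the pairs, the operation is to shift every letter 3 places backward in the alphabet (wrapping around), then delete the last 2 characters.
For "uniform", step one produces "rkfcloj"; step two turns that into "rkfcl".

rkfcl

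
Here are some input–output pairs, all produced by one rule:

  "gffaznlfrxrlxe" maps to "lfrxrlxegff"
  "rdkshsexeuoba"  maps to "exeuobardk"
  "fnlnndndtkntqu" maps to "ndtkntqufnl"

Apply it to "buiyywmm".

In each case the input is transformed by: move the first 3 characters to the end (rotate left by 3), then delete the first 3 characters.
Applying both steps to "buiyywmm": "yywmmbui", then "mmbui".

mmbui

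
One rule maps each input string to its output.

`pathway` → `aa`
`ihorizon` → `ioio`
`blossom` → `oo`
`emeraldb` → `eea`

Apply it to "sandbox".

What's happening: keep only the vowels.
"sandbox" → "ao".

ao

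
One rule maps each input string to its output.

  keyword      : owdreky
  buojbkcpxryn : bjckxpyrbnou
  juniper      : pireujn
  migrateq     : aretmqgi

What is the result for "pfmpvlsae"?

What's happening: move the first 3 characters to the end (rotate left by 3), then swap each adjacent pair of characters (1↔2, 3↔4, ...).
Working it through for "pfmpvlsae": intermediate "pvlsaepfm", final "vpsleafpm".
(Check on "keyword": → "wordkey" → "owdreky" ✓)

vpsleafpm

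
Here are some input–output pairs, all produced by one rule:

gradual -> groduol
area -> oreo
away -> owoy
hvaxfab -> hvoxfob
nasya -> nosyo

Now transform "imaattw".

imoottw

Each output is the input with this applied: replace every "a" with "o".
So "imaattw" becomes "imoottw".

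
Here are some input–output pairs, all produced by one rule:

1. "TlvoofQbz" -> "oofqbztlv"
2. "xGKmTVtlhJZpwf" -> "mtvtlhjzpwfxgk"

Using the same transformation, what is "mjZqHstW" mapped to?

Rule — move the first 3 characters to the end (rotate left by 3), then convert every letter to lowercase.
Starting from "mjZqHstW": after the first operation, "qHstWmjZ"; after the second, "qhstwmjz".

qhstwmjz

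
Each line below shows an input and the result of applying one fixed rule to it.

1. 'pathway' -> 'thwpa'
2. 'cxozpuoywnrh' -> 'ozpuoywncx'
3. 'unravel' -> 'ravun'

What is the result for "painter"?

Looking at the pairs, the operation is to delete the last 2 characters, then move the first 2 characters to the end (rotate left by 2).
For "painter", step one produces "paint"; step two turns that into "intpa".

intpa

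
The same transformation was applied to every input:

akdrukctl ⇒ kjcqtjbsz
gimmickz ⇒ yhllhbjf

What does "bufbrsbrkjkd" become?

Looking at the pairs, the operation is to swap the first and last characters, then shift every letter 1 place backward in the alphabet (wrapping around).
On "bufbrsbrkjkd": the first step gives "dufbrsbrkjkb", and the second then gives "cteaqraqjija".

cteaqraqjija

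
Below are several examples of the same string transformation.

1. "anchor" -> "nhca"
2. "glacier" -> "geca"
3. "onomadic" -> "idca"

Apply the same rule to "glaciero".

geca

The transformation: sort the characters into reverse alphabetical order, then keep only the last 4 characters.
Starting from "glaciero": after the first operation, "roligeca"; after the second, "geca".
(Check on "onomadic": → "oonmidca" → "idca" ✓)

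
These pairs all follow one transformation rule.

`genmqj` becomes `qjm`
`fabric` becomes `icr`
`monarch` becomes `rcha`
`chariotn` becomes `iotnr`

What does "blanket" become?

The pattern: delete the first 3 characters, then move the first character to the end.
For "blanket", step one produces "nket"; step two turns that into "ketn".

ketn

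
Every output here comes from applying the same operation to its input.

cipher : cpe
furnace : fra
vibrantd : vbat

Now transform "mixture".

mxu

In each case the input is transformed by: delete the last character, then keep every other character starting from the first (positions 1st, 3rd, 5th, ...).
For "mixture" the result is "mxu".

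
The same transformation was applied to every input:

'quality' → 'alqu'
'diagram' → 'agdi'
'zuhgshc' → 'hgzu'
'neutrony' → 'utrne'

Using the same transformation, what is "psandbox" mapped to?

andps

Looking at the pairs, the operation is to delete the last 3 characters, then move the first 2 characters to the end (rotate left by 2).
Working it through for "psandbox": intermediate "psand", final "andps".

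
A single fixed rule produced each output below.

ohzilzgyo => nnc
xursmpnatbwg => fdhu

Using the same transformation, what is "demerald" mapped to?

ao

Rule — keep one character in every 3, starting at position 3 (positions 3rd, 6th, 9th, ...), then shift every letter 12 places backward in the alphabet (wrapping around).
Applying both steps to "demerald": "ma", then "ao".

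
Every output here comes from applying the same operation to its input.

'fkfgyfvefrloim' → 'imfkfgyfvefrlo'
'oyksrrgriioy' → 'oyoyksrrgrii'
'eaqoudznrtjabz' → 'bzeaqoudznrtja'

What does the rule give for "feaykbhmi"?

mifeaykbh

The rule is to move the last 2 characters to the front (rotate right by 2).
So "feaykbhmi" becomes "mifeaykbh".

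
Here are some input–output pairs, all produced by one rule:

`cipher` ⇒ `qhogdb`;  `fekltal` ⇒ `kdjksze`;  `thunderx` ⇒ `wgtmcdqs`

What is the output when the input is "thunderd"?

What's happening: shift every letter 1 place backward in the alphabet (wrapping around), then swap the first and last characters.
Doing the same to "thunderd": "cgtmcdqs".

cgtmcdqs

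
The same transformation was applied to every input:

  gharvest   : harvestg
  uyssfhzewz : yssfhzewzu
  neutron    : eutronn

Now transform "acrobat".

crobata

Each output is the input with this applied: move the first character to the end.
On "acrobat" that produces "crobata".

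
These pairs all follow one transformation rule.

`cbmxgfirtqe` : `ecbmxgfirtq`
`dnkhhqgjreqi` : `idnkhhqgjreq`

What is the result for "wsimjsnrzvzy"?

ywsimjsnrzvz

Looking at the pairs, the operation is to move the last character to the front.
For "wsimjsnrzvzy" the result is "ywsimjsnrzvz".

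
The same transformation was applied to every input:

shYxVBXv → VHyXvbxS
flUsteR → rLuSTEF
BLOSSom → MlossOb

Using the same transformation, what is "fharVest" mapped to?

THARvESF

Rule — flip the case of every letter, then swap the first and last characters.
Starting from "fharVest": after the first operation, "FHARvEST"; after the second, "THARvESF".
(Check on "shYxVBXv": → "SHyXvbxV" → "VHyXvbxS" ✓)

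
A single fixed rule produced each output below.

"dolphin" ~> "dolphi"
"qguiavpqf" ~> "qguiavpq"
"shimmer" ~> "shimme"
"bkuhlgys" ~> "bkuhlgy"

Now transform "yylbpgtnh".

What's happening: delete the last character.
Applying that to "yylbpgtnh" gives "yylbpgtn".

yylbpgtn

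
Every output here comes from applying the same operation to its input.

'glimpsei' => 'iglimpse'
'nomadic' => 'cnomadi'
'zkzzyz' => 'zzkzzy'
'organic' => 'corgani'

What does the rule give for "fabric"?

cfabri

The pattern: move the last character to the front.
So "fabric" becomes "cfabri".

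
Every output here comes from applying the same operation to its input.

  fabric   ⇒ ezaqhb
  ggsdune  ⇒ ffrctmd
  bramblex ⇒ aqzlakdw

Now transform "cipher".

Each output is the input with this applied: shift every letter 1 place backward in the alphabet (wrapping around).
Doing the same to "cipher": "bhogdq".

bhogdq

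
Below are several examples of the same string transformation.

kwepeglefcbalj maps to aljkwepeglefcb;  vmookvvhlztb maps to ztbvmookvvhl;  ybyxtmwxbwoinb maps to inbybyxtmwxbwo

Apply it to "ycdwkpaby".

The transformation: move the last 3 characters to the front (rotate right by 3).
For "ycdwkpaby" the result is "abyycdwkp".

abyycdwkp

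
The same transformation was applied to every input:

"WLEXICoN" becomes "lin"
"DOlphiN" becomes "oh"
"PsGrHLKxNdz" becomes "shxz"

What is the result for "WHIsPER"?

hp

The transformation: keep one character in every 3, starting at position 2 (positions 2nd, 5th, 8th, ...), then convert every letter to lowercase.
Starting from "WHIsPER": after the first operation, "HP"; after the second, "hp".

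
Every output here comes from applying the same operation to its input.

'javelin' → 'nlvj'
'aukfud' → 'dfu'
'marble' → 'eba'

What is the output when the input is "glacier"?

riag

The rule is to reverse the string, then keep every other character starting from the first (positions 1st, 3rd, 5th, ...).
Applying both steps to "glacier": "reicalg", then "riag".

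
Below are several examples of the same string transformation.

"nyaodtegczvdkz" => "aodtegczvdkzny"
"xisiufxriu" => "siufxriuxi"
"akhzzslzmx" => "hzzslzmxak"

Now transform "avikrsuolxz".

Each output is the input with this applied: move the first 2 characters to the end (rotate left by 2).
On "avikrsuolxz" that produces "ikrsuolxzav".

ikrsuolxzav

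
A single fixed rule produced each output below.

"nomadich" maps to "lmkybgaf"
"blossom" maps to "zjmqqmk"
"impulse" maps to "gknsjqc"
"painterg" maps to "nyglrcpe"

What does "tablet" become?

ryzjcr

In each case the input is transformed by: shift every letter 2 places backward in the alphabet (wrapping around).
On "tablet" that produces "ryzjcr".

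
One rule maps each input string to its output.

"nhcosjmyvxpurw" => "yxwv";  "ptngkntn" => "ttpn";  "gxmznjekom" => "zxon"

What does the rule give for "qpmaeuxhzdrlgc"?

Rule — sort the characters into reverse alphabetical order, then keep only the first 4 characters.
For "qpmaeuxhzdrlgc", step one produces "zxurqpmlhgedca"; step two turns that into "zxur".

zxur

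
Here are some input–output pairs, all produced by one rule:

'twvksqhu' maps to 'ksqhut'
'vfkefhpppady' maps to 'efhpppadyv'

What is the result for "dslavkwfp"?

avkwfpd

Looking at the pairs, the operation is to move the first character to the end, then delete the first 2 characters.
So "dslavkwfp" becomes "avkwfpd".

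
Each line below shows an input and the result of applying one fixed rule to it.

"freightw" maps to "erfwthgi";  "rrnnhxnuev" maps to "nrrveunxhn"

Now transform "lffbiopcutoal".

ffllaotucpoib

Rule — reverse the string, then move the last 3 characters to the front (rotate right by 3).
"lffbiopcutoal" → "laotucpoibffl" → "ffllaotucpoib".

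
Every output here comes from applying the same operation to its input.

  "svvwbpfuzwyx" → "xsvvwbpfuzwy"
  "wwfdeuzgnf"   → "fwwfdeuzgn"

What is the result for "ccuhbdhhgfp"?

The transformation: move the last character to the front.
"ccuhbdhhgfp" → "pccuhbdhhgf".

pccuhbdhhgf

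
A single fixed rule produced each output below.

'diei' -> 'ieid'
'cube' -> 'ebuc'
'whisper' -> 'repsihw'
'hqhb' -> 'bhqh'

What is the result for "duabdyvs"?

In each case the input is transformed by: reverse the string.
For "duabdyvs" the result is "svydbaud".

svydbaud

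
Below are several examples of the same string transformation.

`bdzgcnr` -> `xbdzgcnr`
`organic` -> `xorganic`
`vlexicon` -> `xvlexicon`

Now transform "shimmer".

What's happening: prepend "x".
On "shimmer" that produces "xshimmer".

xshimmer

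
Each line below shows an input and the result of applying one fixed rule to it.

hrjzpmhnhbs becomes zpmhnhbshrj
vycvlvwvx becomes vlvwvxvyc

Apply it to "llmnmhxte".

nmhxtellm

What's happening: move the first 3 characters to the end (rotate left by 3).
On "llmnmhxte" that produces "nmhxtellm".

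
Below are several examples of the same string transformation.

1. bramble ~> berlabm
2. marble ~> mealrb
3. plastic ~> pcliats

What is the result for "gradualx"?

In each case the input is transformed by: take characters alternately from the front and the back (1st, last, 2nd, 2nd-last, ...).
So "gradualx" becomes "gxrlaadu".

gxrlaadu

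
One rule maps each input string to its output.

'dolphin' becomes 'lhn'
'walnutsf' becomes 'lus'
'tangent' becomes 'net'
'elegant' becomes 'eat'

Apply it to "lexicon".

What's happening: delete the first 2 characters, then keep every other character starting from the first (positions 1st, 3rd, 5th, ...).
So "lexicon" becomes "xcn".

xcn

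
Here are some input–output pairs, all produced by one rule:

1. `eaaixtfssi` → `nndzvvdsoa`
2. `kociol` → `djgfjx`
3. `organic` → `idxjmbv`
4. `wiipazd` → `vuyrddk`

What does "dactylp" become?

The rule is to move the last 3 characters to the front (rotate right by 3), then shift every letter 5 places backward in the alphabet (wrapping around).
Starting from "dactylp": after the first operation, "ylpdact"; after the second, "tgkyvxo".

tgkyvxo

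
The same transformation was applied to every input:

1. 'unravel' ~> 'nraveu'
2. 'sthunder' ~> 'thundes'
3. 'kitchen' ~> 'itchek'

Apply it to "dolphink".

olphind

The transformation: delete the last character, then move the first character to the end.
Working it through for "dolphink": intermediate "dolphin", final "olphind".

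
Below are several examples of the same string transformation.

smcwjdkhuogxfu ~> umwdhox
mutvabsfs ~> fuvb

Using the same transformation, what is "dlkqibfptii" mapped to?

ilqbp

Each output is the input with this applied: keep every other character starting from the second (positions 2nd, 4th, 6th, ...), then move the last character to the front.
"dlkqibfptii" → "lqbpi" → "ilqbp".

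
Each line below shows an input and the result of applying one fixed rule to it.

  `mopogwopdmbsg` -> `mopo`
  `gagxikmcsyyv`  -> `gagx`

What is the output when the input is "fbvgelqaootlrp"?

fbvg

The pattern: keep only the first 4 characters.
Doing the same to "fbvgelqaootlrp": "fbvg".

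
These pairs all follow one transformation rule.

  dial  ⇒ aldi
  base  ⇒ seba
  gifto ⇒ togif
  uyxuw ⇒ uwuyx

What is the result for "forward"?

rdforwa

Rule — move the last 2 characters to the front (rotate right by 2).
For "forward" the result is "rdforwa".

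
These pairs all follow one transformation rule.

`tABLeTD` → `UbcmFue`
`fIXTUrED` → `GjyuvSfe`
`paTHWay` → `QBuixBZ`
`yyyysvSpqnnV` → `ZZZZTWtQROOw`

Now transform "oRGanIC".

What's happening: flip the case of every letter, then shift every letter 1 place forward in the alphabet (wrapping around).
Starting from "oRGanIC": after the first operation, "OrgANic"; after the second, "PshBOjd".

PshBOjd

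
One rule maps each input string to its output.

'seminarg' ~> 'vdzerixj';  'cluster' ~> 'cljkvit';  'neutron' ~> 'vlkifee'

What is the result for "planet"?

The transformation: shift every letter 9 places backward in the alphabet (wrapping around), then move the first character to the end.
Starting from "planet": after the first operation, "gcrevk"; after the second, "crevkg".

crevkg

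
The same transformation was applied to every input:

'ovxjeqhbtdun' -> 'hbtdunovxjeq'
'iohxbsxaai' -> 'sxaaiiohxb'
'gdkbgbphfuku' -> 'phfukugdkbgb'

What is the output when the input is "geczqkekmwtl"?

The rule is to swap the front and back halves of the string.
For "geczqkekmwtl" the result is "ekmwtlgeczqk".

ekmwtlgeczqk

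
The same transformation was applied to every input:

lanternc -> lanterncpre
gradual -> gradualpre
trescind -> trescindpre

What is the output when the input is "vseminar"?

vseminarpre

The transformation: append "pre".
So "vseminar" becomes "vseminarpre".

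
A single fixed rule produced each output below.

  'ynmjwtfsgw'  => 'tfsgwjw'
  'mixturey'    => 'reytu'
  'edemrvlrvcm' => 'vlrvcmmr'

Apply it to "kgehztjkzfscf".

The transformation: delete the first 3 characters, then move the first 2 characters to the end (rotate left by 2).
Starting from "kgehztjkzfscf": after the first operation, "hztjkzfscf"; after the second, "tjkzfscfhz".
(Check on "ynmjwtfsgw": → "jwtfsgw" → "tfsgwjw" ✓)

tjkzfscfhz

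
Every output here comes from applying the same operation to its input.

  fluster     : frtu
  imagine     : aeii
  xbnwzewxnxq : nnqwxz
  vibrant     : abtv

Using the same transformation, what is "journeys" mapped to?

jnuy

Rule — keep every other character starting from the first (positions 1st, 3rd, 5th, ...), then sort the characters into alphabetical order.
"journeys" → "juny" → "jnuy".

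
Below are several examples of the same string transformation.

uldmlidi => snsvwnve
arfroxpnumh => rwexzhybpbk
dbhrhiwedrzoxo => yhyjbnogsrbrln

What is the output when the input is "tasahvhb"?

lrfrkckd

The pattern: shift every letter 10 places forward in the alphabet (wrapping around), then reverse the string.
Applying both steps to "tasahvhb": "dkckrfrl", then "lrfrkckd".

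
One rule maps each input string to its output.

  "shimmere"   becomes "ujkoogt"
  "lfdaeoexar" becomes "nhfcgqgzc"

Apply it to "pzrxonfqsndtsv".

rbtzqphsupfvu

The rule is to delete the last character, then shift every letter 2 places forward in the alphabet (wrapping around).
"pzrxonfqsndtsv" → "rbtzqphsupfvu".
(Check on "lfdaeoexar": → "lfdaeoexa" → "nhfcgqgzc" ✓)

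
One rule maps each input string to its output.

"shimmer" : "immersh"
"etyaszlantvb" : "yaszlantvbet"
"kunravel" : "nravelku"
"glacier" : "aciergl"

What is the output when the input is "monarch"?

The rule is to move the first 2 characters to the end (rotate left by 2).
So "monarch" becomes "narchmo".

narchmo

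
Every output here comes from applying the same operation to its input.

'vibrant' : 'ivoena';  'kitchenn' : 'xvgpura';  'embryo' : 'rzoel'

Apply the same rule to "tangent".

Rule — delete the last character, then shift every letter 13 places forward in the alphabet (wrapping around) — i.e. ROT13.
On "tangent": the first step gives "tangen", and the second then gives "gnatra".

gnatra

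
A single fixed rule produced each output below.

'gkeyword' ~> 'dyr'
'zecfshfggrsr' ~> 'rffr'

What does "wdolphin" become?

The pattern: swap the first and last characters, then keep one character in every 3, starting at position 1 (positions 1st, 4th, 7th, ...).
On "wdolphin" that produces "nli".

nli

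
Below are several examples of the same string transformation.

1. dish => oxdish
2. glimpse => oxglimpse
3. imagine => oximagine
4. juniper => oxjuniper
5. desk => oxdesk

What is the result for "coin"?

The pattern: prepend "ox".
Applying that to "coin" gives "oxcoin".

oxcoin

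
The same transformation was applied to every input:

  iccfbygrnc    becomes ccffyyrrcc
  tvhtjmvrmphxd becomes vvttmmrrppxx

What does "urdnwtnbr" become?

rrnnttbb

Each output is the input with this applied: keep every other character starting from the second (positions 2nd, 4th, 6th, ...), then double every character.
Working it through for "urdnwtnbr": intermediate "rntb", final "rrnnttbb".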